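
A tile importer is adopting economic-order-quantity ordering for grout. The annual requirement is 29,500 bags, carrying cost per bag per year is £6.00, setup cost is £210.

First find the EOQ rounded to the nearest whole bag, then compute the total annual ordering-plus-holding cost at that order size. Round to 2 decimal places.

£8,622.06

2DS/H = 2·29,500·210/6 = 2,065,000.00
EOQ = √2,065,000.00 ≈ 1,437.01 → Q = 1,437 bags
Ordering: D/Q × S = 29,500/1,437 × £210 = £4,311.06
Holding:  Q/2 × H = 1,437/2 × £6 = £4,311.00
Total = £4,311.06 + £4,311.00 = £8,622.06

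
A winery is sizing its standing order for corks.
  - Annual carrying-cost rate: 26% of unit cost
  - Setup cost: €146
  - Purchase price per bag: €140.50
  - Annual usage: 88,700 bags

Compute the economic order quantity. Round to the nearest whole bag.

H = i·C = 0.26 × €140.5 = €36.5300 per bag-year
EOQ = √(2DS/H) = √(2 × 88,700 × 146 / 36.53)
    = √(709,017.25) ≈ 842.03

842 bags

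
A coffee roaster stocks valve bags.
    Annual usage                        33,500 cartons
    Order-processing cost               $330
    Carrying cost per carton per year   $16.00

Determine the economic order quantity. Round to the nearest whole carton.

Optimal lot size Q* = (2 × 33,500 × $330 / $16)^½ ≈ 1,175.53

1,176 cartons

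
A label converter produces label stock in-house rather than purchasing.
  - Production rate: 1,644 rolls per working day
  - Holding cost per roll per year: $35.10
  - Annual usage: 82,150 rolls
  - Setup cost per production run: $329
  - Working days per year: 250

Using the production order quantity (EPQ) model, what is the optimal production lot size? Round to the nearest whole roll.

1,387 rolls

Daily demand d = 82,150/250 = 328.600; p = 1644; 1 − d/p = 0.80012
EPQ = √(2DS / (H(1 − d/p)))
    = √(2 × 82,150 × 329 / (35.1 × 0.80012)) ≈ 1,387.35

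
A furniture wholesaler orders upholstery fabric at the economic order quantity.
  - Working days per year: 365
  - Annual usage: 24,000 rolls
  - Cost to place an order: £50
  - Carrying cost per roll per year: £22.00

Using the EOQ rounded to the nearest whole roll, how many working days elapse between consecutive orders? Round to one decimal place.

EOQ = √(2DS/H) = √(2 × 24,000 × 50 / 22)
    = √(109,090.91) ≈ 330.29 → Q = 330 rolls
T = Q/D × 365 days = 330/24,000 × 365 = 5.019 days

5.0 days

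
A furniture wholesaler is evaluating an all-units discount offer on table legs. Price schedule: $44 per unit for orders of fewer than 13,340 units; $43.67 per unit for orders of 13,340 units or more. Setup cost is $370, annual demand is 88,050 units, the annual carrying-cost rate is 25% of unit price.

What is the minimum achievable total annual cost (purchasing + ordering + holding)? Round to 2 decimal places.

H₁ = 25%×$44 = $11.0000;  H₂ = 25%×$43.67 = $10.9175
EOQ₁ = √(2×88,050×370/11.0000) = 2,433.80  (< 13,340, feasible at tier 1)
EOQ₂ = √(2×88,050×370/10.9175) = 2,442.97  (< 13,340 → use Q = 13,340 at tier-2 price)
TC(tier 1 (EOQ₁), Q≈2,433.8) = $3,900,971.76
TC(tier 2, Q≈13,340.0) = $3,920,405.39
Minimum at tier 1 (EOQ₁): $3,900,971.76

$3,900,971.76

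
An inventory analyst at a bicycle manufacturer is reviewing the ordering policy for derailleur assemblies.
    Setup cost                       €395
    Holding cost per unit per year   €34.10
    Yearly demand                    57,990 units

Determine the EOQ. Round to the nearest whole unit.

2DS/H = 2·57,990·395/34.1 = 1,343,463.34
EOQ = √1,343,463.34 ≈ 1,159.08

1,159 units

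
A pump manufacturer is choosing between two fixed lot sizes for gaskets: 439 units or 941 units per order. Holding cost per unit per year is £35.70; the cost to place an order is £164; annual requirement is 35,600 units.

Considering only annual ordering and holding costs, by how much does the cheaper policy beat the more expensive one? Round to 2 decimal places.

Annual cost at Q: ordering D·S/Q plus holding Q·H/2.
TC(439) = (35,600/439)×164 + (439/2)×35.7 = £21,135.47
TC(941) = (35,600/941)×164 + (941/2)×35.7 = £23,001.31
Cheaper: Q = 439.  Difference = £1,865.85

£1,865.85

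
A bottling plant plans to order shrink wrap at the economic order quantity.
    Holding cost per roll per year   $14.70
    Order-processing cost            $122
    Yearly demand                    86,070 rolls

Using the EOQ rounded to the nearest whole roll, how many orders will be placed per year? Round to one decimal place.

2DS/H = 2·86,070·122/14.7 = 1,428,644.90
EOQ = √1,428,644.90 ≈ 1,195.26 → Q = 1,195
N = D/Q = 86,070/1,195 ≈ 72.025 orders/yr

72.0 orders per year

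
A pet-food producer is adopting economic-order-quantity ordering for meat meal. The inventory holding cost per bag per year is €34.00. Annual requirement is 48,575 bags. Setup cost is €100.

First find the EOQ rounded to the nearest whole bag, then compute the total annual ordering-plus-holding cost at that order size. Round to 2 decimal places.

€18,174.44

2DS/H = 2·48,575·100/34 = 285,735.29
EOQ = √285,735.29 ≈ 534.54 → Q = 535 bags
Orders/yr = 48,575/535 = 90.794; ordering cost = 90.794 × €100 = €9,079.44
Average inventory = 535/2 = 267.5; holding cost = 267.5 × €34 = €9,095.00
Total = €9,079.44 + €9,095.00 = €18,174.44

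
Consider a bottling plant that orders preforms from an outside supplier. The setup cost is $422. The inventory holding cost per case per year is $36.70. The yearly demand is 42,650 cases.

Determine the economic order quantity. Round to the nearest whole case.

990 cases

EOQ = √(2DS/H) = √(2 × 42,650 × 422 / 36.7)
    = √(980,833.79) ≈ 990.37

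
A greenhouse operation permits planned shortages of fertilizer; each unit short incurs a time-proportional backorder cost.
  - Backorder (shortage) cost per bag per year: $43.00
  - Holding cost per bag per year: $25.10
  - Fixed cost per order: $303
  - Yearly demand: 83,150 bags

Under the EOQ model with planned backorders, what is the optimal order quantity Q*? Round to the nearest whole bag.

Q* = √(2DS/H) · √((H + b)/b)
   = √(2 × 83,150 × 303 / 25.1) · √((25.1 + 43) / 43)
   = 1,416.872 × 1.2585 ≈ 1,783.08

1,783 bags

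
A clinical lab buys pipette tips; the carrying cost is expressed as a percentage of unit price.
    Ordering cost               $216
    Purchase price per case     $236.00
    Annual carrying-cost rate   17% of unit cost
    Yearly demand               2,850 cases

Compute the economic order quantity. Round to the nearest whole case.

Carrying cost H = $236 × 17% = $40.1200/case/yr
Optimal lot size Q* = (2 × 2,850 × $216 / $40.12)^½ ≈ 175.18

175 cases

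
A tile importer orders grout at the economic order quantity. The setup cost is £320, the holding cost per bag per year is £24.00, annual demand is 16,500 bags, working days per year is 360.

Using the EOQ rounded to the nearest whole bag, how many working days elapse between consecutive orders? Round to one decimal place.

14.5 days

EOQ = √(2DS/H) = √(2 × 16,500 × 320 / 24)
    = √(440,000.00) ≈ 663.32 → Q = 663 bags
Days between orders = 360 / (D/Q) = 360 / 24.887 ≈ 14.465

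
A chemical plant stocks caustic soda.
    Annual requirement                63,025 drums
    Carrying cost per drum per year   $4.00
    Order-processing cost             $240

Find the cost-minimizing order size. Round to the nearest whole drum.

2,750 drums

2DS/H = 2·63,025·240/4 = 7,563,000.00
EOQ = √7,563,000.00 ≈ 2,750.09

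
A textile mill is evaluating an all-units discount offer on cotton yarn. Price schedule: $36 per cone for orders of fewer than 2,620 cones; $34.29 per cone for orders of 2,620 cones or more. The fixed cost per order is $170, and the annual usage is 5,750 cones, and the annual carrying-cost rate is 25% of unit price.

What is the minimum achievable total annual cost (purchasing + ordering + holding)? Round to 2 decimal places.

H₁ = 25%×$36 = $9.0000;  H₂ = 25%×$34.29 = $8.5725
EOQ₁ = √(2×5,750×170/9.0000) = 466.07  (< 2,620, feasible at tier 1)
EOQ₂ = √(2×5,750×170/8.5725) = 477.55  (< 2,620 → use Q = 2,620 at tier-2 price)
TC(tier 1 (EOQ₁), Q≈466.1) = $211,194.64
TC(tier 2, Q≈2,620.0) = $208,770.57
Minimum at tier 2: $208,770.57

$208,770.57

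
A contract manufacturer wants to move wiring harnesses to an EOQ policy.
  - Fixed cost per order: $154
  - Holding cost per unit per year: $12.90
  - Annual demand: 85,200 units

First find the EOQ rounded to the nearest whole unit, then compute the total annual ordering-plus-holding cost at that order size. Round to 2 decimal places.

$18,398.82

EOQ = √(2DS/H) = √(2 × 85,200 × 154 / 12.9)
    = √(2,034,232.56) ≈ 1,426.27 → Q = 1,426 units
Annual ordering cost = (D/Q)·S = (85,200/1,426) × 154 = $9,201.12
Annual holding cost  = (Q/2)·H = (1,426/2) × 12.9 = $9,197.70
Total = $9,201.12 + $9,197.70 = $18,398.82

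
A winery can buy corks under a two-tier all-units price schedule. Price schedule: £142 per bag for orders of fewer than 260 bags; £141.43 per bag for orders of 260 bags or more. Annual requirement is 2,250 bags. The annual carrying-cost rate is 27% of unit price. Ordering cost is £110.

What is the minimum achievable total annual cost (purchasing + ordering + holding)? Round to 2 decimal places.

£323,856.41

H₁ = 27%×£142 = £38.3400;  H₂ = 27%×£141.43 = £38.1861
EOQ₁ = √(2×2,250×110/38.3400) = 113.63  (< 260, feasible at tier 1)
EOQ₂ = √(2×2,250×110/38.1861) = 113.85  (< 260 → use Q = 260 at tier-2 price)
TC(tier 1 (EOQ₁), Q≈113.6) = £323,856.41
TC(tier 2, Q≈260.0) = £324,133.62
Minimum at tier 1 (EOQ₁): £323,856.41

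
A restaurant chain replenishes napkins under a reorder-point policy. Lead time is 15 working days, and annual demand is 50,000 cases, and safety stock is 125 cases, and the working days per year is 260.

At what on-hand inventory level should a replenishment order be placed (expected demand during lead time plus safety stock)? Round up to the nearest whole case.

3,010 cases

Daily demand d = 50,000 / 260 = 192.308 cases/day
Demand during lead time = 192.308 × 15 = 2,884.62
Reorder point = 2,884.62 + 125 = 3,009.62 → round up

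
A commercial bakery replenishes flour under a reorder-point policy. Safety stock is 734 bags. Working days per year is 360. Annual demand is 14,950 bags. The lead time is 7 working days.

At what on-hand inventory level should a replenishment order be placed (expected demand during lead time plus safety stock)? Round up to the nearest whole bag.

1,025 bags

Daily demand d = 14,950 / 360 = 41.528 bags/day
Demand during lead time = 41.528 × 7 = 290.69
Reorder point = 290.69 + 734 = 1,024.69 → round up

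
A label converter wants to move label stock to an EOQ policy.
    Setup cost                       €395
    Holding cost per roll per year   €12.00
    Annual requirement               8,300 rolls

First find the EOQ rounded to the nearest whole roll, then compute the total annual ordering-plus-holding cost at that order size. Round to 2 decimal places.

€8,870.40

2DS/H = 2·8,300·395/12 = 546,416.67
EOQ = √546,416.67 ≈ 739.20 → Q = 739 rolls
Orders/yr = 8,300/739 = 11.231; ordering cost = 11.231 × €395 = €4,436.40
Average inventory = 739/2 = 369.5; holding cost = 369.5 × €12 = €4,434.00
Total = €4,436.40 + €4,434.00 = €8,870.40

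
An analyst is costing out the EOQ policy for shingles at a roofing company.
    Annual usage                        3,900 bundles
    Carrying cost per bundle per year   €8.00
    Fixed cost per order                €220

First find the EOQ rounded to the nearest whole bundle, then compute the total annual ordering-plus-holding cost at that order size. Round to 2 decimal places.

2DS/H = 2·3,900·220/8 = 214,500.00
EOQ = √214,500.00 ≈ 463.14 → Q = 463 bundles
Orders/yr = 3,900/463 = 8.423; ordering cost = 8.423 × €220 = €1,853.13
Average inventory = 463/2 = 231.5; holding cost = 231.5 × €8 = €1,852.00
Total = €1,853.13 + €1,852.00 = €3,705.13

€3,705.13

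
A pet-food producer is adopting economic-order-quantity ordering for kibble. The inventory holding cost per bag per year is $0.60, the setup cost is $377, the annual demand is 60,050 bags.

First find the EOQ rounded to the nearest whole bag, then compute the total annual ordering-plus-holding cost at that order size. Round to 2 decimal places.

2DS/H = 2·60,050·377/0.6 = 75,462,833.33
EOQ = √75,462,833.33 ≈ 8,686.93 → Q = 8,687 bags
Ordering: D/Q × S = 60,050/8,687 × $377 = $2,606.06
Holding:  Q/2 × H = 8,687/2 × $0.6 = $2,606.10
Total = $2,606.06 + $2,606.10 = $5,212.16

$5,212.16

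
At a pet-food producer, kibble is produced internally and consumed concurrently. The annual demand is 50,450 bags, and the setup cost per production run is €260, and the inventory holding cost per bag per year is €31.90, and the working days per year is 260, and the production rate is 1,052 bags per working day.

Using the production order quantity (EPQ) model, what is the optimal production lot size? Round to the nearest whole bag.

1,004 bags

Daily demand d = 50,450/260 = 194.038; p = 1052; 1 − d/p = 0.81555
EPQ = √(2DS / (H(1 − d/p)))
    = √(2 × 50,450 × 260 / (31.9 × 0.81555)) ≈ 1,004.18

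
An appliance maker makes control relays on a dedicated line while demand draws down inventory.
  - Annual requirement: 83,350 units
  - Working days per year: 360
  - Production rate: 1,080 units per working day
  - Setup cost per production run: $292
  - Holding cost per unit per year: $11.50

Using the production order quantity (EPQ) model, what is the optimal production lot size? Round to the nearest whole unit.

2,321 units

Daily demand d = 83,350/360 = 231.528; p = 1080; 1 − d/p = 0.78562
EPQ = √(2DS / (H(1 − d/p)))
    = √(2 × 83,350 × 292 / (11.5 × 0.78562)) ≈ 2,321.15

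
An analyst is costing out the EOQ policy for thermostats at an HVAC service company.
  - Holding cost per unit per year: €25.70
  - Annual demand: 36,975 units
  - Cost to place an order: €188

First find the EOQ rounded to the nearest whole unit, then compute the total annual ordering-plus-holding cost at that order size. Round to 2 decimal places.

EOQ = √(2DS/H) = √(2 × 36,975 × 188 / 25.7)
    = √(540,957.20) ≈ 735.50 → Q = 735 units
Ordering: D/Q × S = 36,975/735 × €188 = €9,457.55
Holding:  Q/2 × H = 735/2 × €25.7 = €9,444.75
Total = €9,457.55 + €9,444.75 = €18,902.30

€18,902.30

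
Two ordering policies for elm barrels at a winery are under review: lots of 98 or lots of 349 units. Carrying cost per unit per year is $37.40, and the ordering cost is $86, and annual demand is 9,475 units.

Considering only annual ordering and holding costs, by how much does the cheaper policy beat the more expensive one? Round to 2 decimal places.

$1,286.28

Annual cost at Q: ordering D·S/Q plus holding Q·H/2.
TC(98) = (9,475/98)×86 + (98/2)×37.4 = $10,147.40
TC(349) = (9,475/349)×86 + (349/2)×37.4 = $8,861.11
Lots of 349 are cheaper by $1,286.28.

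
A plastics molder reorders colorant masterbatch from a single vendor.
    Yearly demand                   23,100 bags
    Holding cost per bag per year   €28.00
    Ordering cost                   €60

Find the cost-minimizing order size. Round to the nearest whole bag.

315 bags

EOQ = √(2DS/H) = √(2 × 23,100 × 60 / 28)
    = √(99,000.00) ≈ 314.64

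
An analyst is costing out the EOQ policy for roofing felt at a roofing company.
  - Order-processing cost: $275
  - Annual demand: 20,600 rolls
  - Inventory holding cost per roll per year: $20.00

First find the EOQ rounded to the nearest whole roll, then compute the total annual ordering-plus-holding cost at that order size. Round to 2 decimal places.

$15,053.24

Q* = √(2·D·S / H) = √(2·20,600·275 / 20) = √566,500.0 ≈ 752.66 → Q = 753 rolls
Ordering: D/Q × S = 20,600/753 × $275 = $7,523.24
Holding:  Q/2 × H = 753/2 × $20 = $7,530.00
Total = $7,523.24 + $7,530.00 = $15,053.24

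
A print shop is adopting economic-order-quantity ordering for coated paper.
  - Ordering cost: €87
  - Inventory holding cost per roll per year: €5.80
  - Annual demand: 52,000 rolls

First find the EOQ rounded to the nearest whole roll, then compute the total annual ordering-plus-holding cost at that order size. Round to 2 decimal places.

€7,244.20

EOQ = √(2DS/H) = √(2 × 52,000 × 87 / 5.8)
    = √(1,560,000.00) ≈ 1,249.00 → Q = 1,249 rolls
Annual ordering cost = (D/Q)·S = (52,000/1,249) × 87 = €3,622.10
Annual holding cost  = (Q/2)·H = (1,249/2) × 5.8 = €3,622.10
Total = €3,622.10 + €3,622.10 = €7,244.20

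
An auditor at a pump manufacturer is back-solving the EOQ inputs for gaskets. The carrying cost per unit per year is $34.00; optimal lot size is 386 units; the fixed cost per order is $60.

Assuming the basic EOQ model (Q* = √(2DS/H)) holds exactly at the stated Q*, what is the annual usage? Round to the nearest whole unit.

42,216 units per year

EOQ relation: Q² = 2DS/H, so rearrange for the unknown.
D = Q²H / (2S) = 386² × 34 / (2 × 60) = 42,215.53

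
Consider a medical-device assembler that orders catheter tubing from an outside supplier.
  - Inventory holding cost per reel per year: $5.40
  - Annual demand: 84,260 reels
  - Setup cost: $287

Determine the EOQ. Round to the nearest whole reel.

2,993 reels

Q* = √(2·D·S / H) = √(2·84,260·287 / 5.4) = √8,956,525.9 ≈ 2,992.75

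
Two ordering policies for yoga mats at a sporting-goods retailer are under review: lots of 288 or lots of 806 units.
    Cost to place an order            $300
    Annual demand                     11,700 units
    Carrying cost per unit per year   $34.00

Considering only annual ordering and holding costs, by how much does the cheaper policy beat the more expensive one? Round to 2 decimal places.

For each Q, cost = (D/Q)·S + (Q/2)·H.
TC(288) = (11,700/288)×300 + (288/2)×34 = $17,083.50
TC(806) = (11,700/806)×300 + (806/2)×34 = $18,056.84
Cheaper: Q = 288.  Difference = $973.34

$973.34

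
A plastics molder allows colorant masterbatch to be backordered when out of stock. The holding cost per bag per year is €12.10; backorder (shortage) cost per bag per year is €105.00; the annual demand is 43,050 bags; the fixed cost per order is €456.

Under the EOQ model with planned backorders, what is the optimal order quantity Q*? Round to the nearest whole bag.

Q* = √(2DS/H) · √((H + b)/b)
   = √(2 × 43,050 × 456 / 12.1) · √((12.1 + 105) / 105)
   = 1,801.322 × 1.0560 ≈ 1,902.28

1,902 bags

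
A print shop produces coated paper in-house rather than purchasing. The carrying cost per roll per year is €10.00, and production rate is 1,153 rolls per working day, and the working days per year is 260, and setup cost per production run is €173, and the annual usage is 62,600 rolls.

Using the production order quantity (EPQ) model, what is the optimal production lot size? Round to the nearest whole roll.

1,655 rolls

d = 62,600/260 = 240.7692 rolls/day;  effective holding cost H(1 − d/p) = 10·(1 − 240.7692/1153) = 7.91180
Q* = √(2DS / H_eff) = √(2·62,600·173 / 7.91180) ≈ 1,654.58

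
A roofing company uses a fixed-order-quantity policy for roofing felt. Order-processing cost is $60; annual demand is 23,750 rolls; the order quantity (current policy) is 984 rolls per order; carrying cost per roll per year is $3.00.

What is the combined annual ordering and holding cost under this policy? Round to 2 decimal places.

Annual ordering cost = (D/Q)·S = (23,750/984) × 60 = $1,448.17
Annual holding cost  = (Q/2)·H = (984/2) × 3 = $1,476.00
Total = $1,448.17 + $1,476.00 = $2,924.17

$2,924.17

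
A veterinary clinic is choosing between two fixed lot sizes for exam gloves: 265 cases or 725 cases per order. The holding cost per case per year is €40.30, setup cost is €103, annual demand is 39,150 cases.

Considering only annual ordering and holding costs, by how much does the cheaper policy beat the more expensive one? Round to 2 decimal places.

€385.79

For each Q, cost = (D/Q)·S + (Q/2)·H.
TC(265) = (39,150/265)×103 + (265/2)×40.3 = €20,556.54
TC(725) = (39,150/725)×103 + (725/2)×40.3 = €20,170.75
|ΔTC| = |€20,556.54 − €20,170.75| = €385.79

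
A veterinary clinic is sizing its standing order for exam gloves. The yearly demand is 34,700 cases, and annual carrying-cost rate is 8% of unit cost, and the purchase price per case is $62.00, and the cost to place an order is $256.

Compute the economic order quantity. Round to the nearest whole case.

Carrying cost H = $62 × 8% = $4.9600/case/yr
2DS/H = 2·34,700·256/4.96 = 3,581,935.48
EOQ = √3,581,935.48 ≈ 1,892.60

1,893 cases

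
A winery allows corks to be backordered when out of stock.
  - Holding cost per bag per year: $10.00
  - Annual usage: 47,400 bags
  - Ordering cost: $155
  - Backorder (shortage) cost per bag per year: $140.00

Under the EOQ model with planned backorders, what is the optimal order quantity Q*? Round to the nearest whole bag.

Basic EOQ = √(2·47,400·155/10) = 1,212.188
Backorder adjustment √((H+b)/b) = √((10+140)/140) = 1.0351
Q* = 1,212.188 × 1.0351 ≈ 1,254.73

1,255 bags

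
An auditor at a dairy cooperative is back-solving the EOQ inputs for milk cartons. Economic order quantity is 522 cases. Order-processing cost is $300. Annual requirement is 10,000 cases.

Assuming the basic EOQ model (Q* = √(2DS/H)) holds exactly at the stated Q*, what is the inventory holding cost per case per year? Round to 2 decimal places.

$22.02

From Q* = √(2DS/H) ⇒ Q*² = 2DS/H.
H = 2DS / Q² = 2 × 10,000 × 300 / 522² = 22.0196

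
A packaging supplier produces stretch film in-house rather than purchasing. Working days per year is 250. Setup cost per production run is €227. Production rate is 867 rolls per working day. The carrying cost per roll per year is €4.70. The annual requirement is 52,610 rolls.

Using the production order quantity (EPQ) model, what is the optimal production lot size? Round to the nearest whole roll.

Daily demand d = 52,610/250 = 210.440; p = 867; 1 − d/p = 0.75728
EPQ = √(2DS / (H(1 − d/p)))
    = √(2 × 52,610 × 227 / (4.7 × 0.75728)) ≈ 2,590.51

2,591 rolls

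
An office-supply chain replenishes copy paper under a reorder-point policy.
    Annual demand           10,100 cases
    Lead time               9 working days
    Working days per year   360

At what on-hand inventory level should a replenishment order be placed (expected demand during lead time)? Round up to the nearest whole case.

253 cases

Daily demand d = 10,100 / 360 = 28.056 cases/day
Demand during lead time = 28.056 × 9 = 252.50
Reorder point = 252.50 → round up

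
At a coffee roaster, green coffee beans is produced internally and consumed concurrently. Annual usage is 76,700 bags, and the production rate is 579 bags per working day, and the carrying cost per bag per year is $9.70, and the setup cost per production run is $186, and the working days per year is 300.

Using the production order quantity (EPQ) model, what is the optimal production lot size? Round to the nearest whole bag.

2,295 bags

d = 76,700/300 = 255.6667 bags/day;  effective holding cost H(1 − d/p) = 9.7·(1 − 255.6667/579) = 5.41681
Q* = √(2DS / H_eff) = √(2·76,700·186 / 5.41681) ≈ 2,295.08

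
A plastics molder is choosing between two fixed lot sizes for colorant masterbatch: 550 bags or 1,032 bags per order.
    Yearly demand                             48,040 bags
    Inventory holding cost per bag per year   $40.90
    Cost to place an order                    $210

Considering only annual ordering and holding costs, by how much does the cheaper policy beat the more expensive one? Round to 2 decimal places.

For each Q, cost = (D/Q)·S + (Q/2)·H.
TC(550) = (48,040/550)×210 + (550/2)×40.9 = $29,590.05
TC(1,032) = (48,040/1,032)×210 + (1,032/2)×40.9 = $30,879.98
Lots of 550 are cheaper by $1,289.94.

$1,289.94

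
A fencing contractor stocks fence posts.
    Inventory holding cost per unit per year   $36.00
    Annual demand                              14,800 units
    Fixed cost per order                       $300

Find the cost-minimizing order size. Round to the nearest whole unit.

Optimal lot size Q* = (2 × 14,800 × $300 / $36)^½ ≈ 496.66

497 units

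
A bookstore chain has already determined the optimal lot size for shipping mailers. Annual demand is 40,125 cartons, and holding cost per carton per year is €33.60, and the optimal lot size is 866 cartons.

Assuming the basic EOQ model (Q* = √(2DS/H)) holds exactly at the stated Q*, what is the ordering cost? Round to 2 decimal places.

€314.00

Since Q* = (2DS/H)^½, squaring gives Q*²·H = 2DS.
S = Q²H / (2D) = 866² × 33.6 / (2 × 40,125) = 314.0003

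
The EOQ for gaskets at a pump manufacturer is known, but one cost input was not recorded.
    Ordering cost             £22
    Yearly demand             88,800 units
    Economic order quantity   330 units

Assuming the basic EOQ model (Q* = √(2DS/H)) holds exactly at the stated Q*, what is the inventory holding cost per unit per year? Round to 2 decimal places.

EOQ relation: Q² = 2DS/H, so rearrange for the unknown.
H = 2DS / Q² = 2 × 88,800 × 22 / 330² = 35.8788

£35.88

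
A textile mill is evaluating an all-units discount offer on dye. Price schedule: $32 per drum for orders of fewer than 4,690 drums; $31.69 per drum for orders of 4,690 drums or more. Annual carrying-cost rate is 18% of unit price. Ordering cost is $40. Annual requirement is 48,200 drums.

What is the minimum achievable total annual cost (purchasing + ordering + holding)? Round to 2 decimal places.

$1,541,245.44

H₁ = 18%×$32 = $5.7600;  H₂ = 18%×$31.69 = $5.7042
EOQ₁ = √(2×48,200×40/5.7600) = 818.20  (< 4,690, feasible at tier 1)
EOQ₂ = √(2×48,200×40/5.7042) = 822.19  (< 4,690 → use Q = 4,690 at tier-2 price)
TC(tier 1 (EOQ₁), Q≈818.2) = $1,547,112.81
TC(tier 2, Q≈4,690.0) = $1,541,245.44
Minimum at tier 2: $1,541,245.44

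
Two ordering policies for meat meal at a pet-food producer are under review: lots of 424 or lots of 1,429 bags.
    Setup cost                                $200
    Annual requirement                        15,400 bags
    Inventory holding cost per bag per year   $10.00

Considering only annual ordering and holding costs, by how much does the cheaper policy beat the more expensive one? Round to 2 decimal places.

TC(Q) = (D/Q)S + (Q/2)H
TC(424) = (15,400/424)×200 + (424/2)×10 = $9,384.15
TC(1,429) = (15,400/1,429)×200 + (1,429/2)×10 = $9,300.35
|ΔTC| = |$9,384.15 − $9,300.35| = $83.80

$83.80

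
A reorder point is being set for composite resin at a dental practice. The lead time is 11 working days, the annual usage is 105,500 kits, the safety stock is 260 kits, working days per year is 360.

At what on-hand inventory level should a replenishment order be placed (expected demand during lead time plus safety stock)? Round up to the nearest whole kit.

Daily demand d = 105,500 / 360 = 293.056 kits/day
Demand during lead time = 293.056 × 11 = 3,223.61
Reorder point = 3,223.61 + 260 = 3,483.61 → round up

3,484 kits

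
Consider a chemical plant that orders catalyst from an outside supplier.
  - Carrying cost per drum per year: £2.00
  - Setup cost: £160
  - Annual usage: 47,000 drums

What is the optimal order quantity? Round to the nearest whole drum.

2DS/H = 2·47,000·160/2 = 7,520,000.00
EOQ = √7,520,000.00 ≈ 2,742.26

2,742 drums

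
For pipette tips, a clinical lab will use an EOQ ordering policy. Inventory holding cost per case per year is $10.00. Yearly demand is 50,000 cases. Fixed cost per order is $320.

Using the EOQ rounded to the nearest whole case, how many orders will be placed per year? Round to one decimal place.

EOQ = √(2DS/H) = √(2 × 50,000 × 320 / 10)
    = √(3,200,000.00) ≈ 1,788.85 → Q = 1,789
Orders per year = D/Q = 50,000 / 1,789 = 27.949

27.9 orders per year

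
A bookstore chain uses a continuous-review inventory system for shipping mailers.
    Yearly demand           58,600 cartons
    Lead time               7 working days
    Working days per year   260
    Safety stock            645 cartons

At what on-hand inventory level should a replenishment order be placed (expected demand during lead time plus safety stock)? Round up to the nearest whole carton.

2,223 cartons

Daily demand d = 58,600 / 260 = 225.385 cartons/day
Demand during lead time = 225.385 × 7 = 1,577.69
Reorder point = 1,577.69 + 645 = 2,222.69 → round up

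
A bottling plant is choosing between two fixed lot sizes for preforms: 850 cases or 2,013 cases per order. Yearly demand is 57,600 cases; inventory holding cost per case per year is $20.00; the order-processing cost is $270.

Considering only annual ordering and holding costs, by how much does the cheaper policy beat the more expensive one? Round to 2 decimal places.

Annual cost at Q: ordering D·S/Q plus holding Q·H/2.
TC(850) = (57,600/850)×270 + (850/2)×20 = $26,796.47
TC(2,013) = (57,600/2,013)×270 + (2,013/2)×20 = $27,855.78
|ΔTC| = |$26,796.47 − $27,855.78| = $1,059.31

$1,059.31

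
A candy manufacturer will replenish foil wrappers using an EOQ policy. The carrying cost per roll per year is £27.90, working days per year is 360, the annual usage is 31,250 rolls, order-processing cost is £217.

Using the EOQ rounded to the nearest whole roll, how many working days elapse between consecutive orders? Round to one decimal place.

Q* = √(2·D·S / H) = √(2·31,250·217 / 27.9) = √486,111.1 ≈ 697.22 → Q = 697 rolls
T = Q/D × 360 days = 697/31,250 × 360 = 8.029 days

8.0 days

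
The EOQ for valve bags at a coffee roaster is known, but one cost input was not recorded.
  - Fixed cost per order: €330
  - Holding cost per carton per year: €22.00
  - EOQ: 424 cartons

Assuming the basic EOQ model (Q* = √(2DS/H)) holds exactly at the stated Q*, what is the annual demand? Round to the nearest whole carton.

EOQ relation: Q² = 2DS/H, so rearrange for the unknown.
D = Q²H / (2S) = 424² × 22 / (2 × 330) = 5,992.53

5,993 cartons per year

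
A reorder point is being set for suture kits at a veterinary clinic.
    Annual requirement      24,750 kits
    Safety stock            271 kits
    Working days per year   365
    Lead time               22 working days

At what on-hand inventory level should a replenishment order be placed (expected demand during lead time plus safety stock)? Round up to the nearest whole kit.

Daily demand d = 24,750 / 365 = 67.808 kits/day
Demand during lead time = 67.808 × 22 = 1,491.78
Reorder point = 1,491.78 + 271 = 1,762.78 → round up

1,763 kits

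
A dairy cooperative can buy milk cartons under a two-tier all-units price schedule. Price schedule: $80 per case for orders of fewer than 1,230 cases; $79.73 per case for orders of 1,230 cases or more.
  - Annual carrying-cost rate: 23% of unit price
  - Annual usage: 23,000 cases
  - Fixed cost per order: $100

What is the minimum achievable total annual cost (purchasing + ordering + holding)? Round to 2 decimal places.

$1,846,937.73

H₁ = 23%×$80 = $18.4000;  H₂ = 23%×$79.73 = $18.3379
EOQ₁ = √(2×23,000×100/18.4000) = 500.00  (< 1,230, feasible at tier 1)
EOQ₂ = √(2×23,000×100/18.3379) = 500.85  (< 1,230 → use Q = 1,230 at tier-2 price)
TC(tier 1 (EOQ₁), Q≈500.0) = $1,849,200.00
TC(tier 2, Q≈1,230.0) = $1,846,937.73
Minimum at tier 2: $1,846,937.73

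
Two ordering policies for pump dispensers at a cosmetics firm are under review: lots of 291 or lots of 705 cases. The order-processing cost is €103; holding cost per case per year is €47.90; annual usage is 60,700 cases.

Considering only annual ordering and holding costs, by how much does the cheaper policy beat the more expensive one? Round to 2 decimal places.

Annual cost at Q: ordering D·S/Q plus holding Q·H/2.
TC(291) = (60,700/291)×103 + (291/2)×47.9 = €28,454.33
TC(705) = (60,700/705)×103 + (705/2)×47.9 = €25,752.98
|ΔTC| = |€28,454.33 − €25,752.98| = €2,701.35

€2,701.35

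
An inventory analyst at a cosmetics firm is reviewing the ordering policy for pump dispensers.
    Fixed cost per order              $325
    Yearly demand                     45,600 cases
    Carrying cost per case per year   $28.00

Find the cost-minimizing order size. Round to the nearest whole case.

1,029 cases

Optimal lot size Q* = (2 × 45,600 × $325 / $28)^½ ≈ 1,028.87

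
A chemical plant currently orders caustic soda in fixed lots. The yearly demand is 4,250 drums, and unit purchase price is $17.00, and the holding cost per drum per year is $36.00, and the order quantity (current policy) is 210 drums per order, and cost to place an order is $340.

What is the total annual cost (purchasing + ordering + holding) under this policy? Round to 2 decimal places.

Orders/yr = 4,250/210 = 20.238; ordering cost = 20.238 × $340 = $6,880.95
Average inventory = 210/2 = 105; holding cost = 105 × $36 = $3,780.00
Purchase cost = D·C = 4,250 × 17 = $72,250.00
Total = $6,880.95 + $3,780.00 + $72,250.00 = $82,910.95

$82,910.95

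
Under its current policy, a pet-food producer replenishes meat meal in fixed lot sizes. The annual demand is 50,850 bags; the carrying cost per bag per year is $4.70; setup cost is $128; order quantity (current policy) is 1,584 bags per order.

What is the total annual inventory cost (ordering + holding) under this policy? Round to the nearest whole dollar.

Orders/yr = 50,850/1,584 = 32.102; ordering cost = 32.102 × $128 = $4,109.09
Average inventory = 1,584/2 = 792; holding cost = 792 × $4.7 = $3,722.40
Total = $4,109.09 + $3,722.40 = $7,831.49

$7,831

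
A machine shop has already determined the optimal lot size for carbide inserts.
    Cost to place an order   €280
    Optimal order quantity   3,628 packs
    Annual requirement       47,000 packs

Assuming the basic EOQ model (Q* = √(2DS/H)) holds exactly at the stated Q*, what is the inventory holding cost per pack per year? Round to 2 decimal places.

€2.00

EOQ relation: Q² = 2DS/H, so rearrange for the unknown.
H = 2DS / Q² = 2 × 47,000 × 280 / 3,628² = 1.9996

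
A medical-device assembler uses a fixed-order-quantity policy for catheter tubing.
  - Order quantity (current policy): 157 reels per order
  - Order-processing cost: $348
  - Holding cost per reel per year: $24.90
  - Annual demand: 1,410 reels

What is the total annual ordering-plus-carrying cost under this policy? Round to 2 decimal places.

Orders/yr = 1,410/157 = 8.981; ordering cost = 8.981 × $348 = $3,125.35
Average inventory = 157/2 = 78.5; holding cost = 78.5 × $24.9 = $1,954.65
Total = $3,125.35 + $1,954.65 = $5,080.00

$5,080.00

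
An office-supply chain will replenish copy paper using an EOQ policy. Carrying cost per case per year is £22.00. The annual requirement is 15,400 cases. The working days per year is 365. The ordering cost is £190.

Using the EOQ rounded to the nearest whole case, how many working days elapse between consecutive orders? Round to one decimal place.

Optimal lot size Q* = (2 × 15,400 × £190 / £22)^½ ≈ 515.75 → Q = 516 cases
T = Q/D × 365 days = 516/15,400 × 365 = 12.230 days

12.2 days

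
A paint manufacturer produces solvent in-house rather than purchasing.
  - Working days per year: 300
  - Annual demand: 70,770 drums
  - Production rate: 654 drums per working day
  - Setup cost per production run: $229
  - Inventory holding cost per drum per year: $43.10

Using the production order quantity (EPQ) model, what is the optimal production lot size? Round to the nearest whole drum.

Daily demand d = 70,770/300 = 235.900; p = 654; 1 − d/p = 0.63930
EPQ = √(2DS / (H(1 − d/p)))
    = √(2 × 70,770 × 229 / (43.1 × 0.63930)) ≈ 1,084.59

1,085 drums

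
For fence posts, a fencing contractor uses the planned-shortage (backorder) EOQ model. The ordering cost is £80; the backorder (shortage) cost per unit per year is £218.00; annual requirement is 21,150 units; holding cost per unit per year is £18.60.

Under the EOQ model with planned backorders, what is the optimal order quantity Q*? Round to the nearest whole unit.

444 units

Q* = √(2DS/H) · √((H + b)/b)
   = √(2 × 21,150 × 80 / 18.6) · √((18.6 + 218) / 218)
   = 426.539 × 1.0418 ≈ 444.36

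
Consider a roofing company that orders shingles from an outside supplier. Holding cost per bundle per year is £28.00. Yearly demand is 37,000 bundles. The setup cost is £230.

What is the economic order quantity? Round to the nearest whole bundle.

780 bundles

Q* = √(2·D·S / H) = √(2·37,000·230 / 28) = √607,857.1 ≈ 779.65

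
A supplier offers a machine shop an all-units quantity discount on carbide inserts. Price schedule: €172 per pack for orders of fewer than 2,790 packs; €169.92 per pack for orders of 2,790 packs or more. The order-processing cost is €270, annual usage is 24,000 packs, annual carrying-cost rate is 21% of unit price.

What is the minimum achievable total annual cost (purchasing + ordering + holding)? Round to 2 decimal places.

€4,130,180.64

H₁ = 21%×€172 = €36.1200;  H₂ = 21%×€169.92 = €35.6832
EOQ₁ = √(2×24,000×270/36.1200) = 599.00  (< 2,790, feasible at tier 1)
EOQ₂ = √(2×24,000×270/35.6832) = 602.66  (< 2,790 → use Q = 2,790 at tier-2 price)
TC(tier 1 (EOQ₁), Q≈599.0) = €4,149,635.97
TC(tier 2, Q≈2,790.0) = €4,130,180.64
Minimum at tier 2: €4,130,180.64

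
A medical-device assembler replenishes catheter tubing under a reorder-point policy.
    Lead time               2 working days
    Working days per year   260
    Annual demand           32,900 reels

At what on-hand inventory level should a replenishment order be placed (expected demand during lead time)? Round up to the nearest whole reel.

254 reels

Daily demand d = 32,900 / 260 = 126.538 reels/day
Demand during lead time = 126.538 × 2 = 253.08
Reorder point = 253.08 → round up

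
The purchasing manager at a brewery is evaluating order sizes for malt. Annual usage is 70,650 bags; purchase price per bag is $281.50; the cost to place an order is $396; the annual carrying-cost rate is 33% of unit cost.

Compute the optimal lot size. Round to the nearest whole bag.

H = i·C = 0.33 × $281.5 = $92.8950 per bag-year
Q* = √(2·D·S / H) = √(2·70,650·396 / 92.895) = √602,344.6 ≈ 776.11

776 bags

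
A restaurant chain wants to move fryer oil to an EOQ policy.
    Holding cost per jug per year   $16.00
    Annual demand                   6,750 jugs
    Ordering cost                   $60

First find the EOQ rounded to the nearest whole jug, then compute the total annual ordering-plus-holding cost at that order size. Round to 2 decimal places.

$3,600.00

2DS/H = 2·6,750·60/16 = 50,625.00
EOQ = √50,625.00 ≈ 225.00 → Q = 225 jugs
Annual ordering cost = (D/Q)·S = (6,750/225) × 60 = $1,800.00
Annual holding cost  = (Q/2)·H = (225/2) × 16 = $1,800.00
Total = $1,800.00 + $1,800.00 = $3,600.00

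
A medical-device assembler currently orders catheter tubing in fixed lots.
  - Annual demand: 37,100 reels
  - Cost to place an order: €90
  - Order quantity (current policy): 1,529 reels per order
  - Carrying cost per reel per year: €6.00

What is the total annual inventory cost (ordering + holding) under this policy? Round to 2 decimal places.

Orders/yr = 37,100/1,529 = 24.264; ordering cost = 24.264 × €90 = €2,183.78
Average inventory = 1,529/2 = 764.5; holding cost = 764.5 × €6 = €4,587.00
Total = €2,183.78 + €4,587.00 = €6,770.78

€6,770.78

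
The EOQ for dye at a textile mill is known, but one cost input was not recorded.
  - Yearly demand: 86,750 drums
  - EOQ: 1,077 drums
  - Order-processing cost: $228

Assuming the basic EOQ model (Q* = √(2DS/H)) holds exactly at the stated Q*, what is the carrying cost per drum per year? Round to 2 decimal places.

From Q* = √(2DS/H) ⇒ Q*² = 2DS/H.
H = 2DS / Q² = 2 × 86,750 × 228 / 1,077² = 34.1038

$34.10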